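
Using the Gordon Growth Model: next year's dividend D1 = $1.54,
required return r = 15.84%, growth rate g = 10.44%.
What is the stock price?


Formula: P = D1 / (r - g)
Spread: r - g = 0.1584 - 0.1044 = 0.054
Substituting: P = $1.54 / 0.054
P = $28.52

$28.52


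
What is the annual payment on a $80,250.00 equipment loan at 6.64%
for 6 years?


Formula: PMT = PV * r / (1 - (1+r)^(-n))
Denominator: 1 - (1 + 0.0664)^(-6) = 0.320047
Numerator: $80,250.00 * 0.0664 = 5328.6
PMT = 5328.6 / 0.320047 = $16,649.45

$16,649.45


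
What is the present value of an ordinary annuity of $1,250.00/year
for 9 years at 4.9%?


Formula: PV = PMT * (1 - (1+r)^(-n)) / r
Discount factor: (1 + 0.049)^(-9) = 0.650161
Bracket: 1 - 0.650161 = 0.349839
PV = $1,250.00 * 0.349839 / 0.049 = $8,924.48

$8,924.48


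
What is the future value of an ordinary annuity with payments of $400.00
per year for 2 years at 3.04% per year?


Formula: FV = PMT * ((1+r)^n - 1) / r
Growth factor: (1 + 0.0304)^2 = 1.061724
Numerator: 1.061724 - 1 = 0.061724
FV = $400.00 * 0.061724 / 0.0304 = $812.16

$812.16


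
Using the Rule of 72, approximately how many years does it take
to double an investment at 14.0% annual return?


Formula: Years ≈ 72 / r
Substituting: Years ≈ 72 / 14.0
Years ≈ 5.1

5.1 years


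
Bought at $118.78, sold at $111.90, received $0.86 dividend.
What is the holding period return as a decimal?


Formula: HPR = (P1 - P0 + D) / P0
Gain: $111.90 - $118.78 + $0.86 = -$6.02
HPR = -$6.02 / $118.78 = -0.0507

-0.0507


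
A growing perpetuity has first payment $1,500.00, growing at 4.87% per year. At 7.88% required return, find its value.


Formula: PV = C / (r - g)
Spread: r - g = 0.0788 - 0.0487 = 0.0301
Substituting: PV = $1,500.00 / 0.0301
PV = $49,833.89

$49,833.89


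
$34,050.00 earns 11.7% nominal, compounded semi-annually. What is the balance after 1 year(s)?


Formula: FV = P * (1 + r/m)^(m*t)
Period rate: r/m = 0.117 / 2 = 0.0585
Total periods: m*t = 2 * 1 = 2
Growth factor: (1 + 0.0585)^2 = 1.120422
FV = $34,050.00 * 1.120422 = $38,150.38

$38,150.38


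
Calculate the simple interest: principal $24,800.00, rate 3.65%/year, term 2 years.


Formula: I = P * r * t
Substituting: I = $24,800.00 * 0.0365 * 2
Step: I = $24,800.00 * 0.073
I = $1,810.40

$1,810.40


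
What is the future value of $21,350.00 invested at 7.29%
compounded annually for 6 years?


Formula: FV = P * (1 + r)^n
Substituting: FV = $21,350.00 * (1 + 0.0729)^6
Growth factor: (1.0729)^6 = 1.525301
FV = $21,350.00 * 1.525301 = $32,565.17

$32,565.17


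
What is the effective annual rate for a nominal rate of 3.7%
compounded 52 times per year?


Formula: EAR = (1 + r/m)^m - 1
Period rate: r/m = 0.037 / 52 = 0.000712
Compounding: (1 + 0.000712)^52 = 1.037679
EAR = 1.037679 - 1 = 0.037679

0.037679


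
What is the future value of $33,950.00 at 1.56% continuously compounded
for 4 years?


Formula: FV = P * e^(r*t)
Exponent: r*t = 0.0156 * 4 = 0.0624
e^(0.0624) = 1.064388
FV = $33,950.00 * 1.064388 = $36,135.97

$36,135.97


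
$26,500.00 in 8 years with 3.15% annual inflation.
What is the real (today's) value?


Formula: Real value = nominal / (1 + inflation)^years
Price level: (1 + 0.0315)^8 = 1.281604
Real value = $26,500.00 / 1.281604 = $20,677.21

$20,677.21


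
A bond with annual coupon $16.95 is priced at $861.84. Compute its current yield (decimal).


Formula: Current yield = annual coupon / price
Substituting: CY = $16.95 / $861.84
CY = 0.019667

0.019667


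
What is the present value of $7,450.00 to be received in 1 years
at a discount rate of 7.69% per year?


Formula: PV = FV / (1 + r)^n
Substituting: PV = $7,450.00 / (1 + 0.0769)^1
Discount factor: (1.0769)^1 = 1.0769
PV = $7,450.00 / 1.0769 = $6,918.01

$6,918.01


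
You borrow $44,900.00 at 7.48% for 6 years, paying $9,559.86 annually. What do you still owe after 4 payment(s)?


Formula: Balance = PV*(1+r)^k - PMT*((1+r)^k - 1)/r
Growth: (1 + 0.0748)^4 = 1.334476
Accumulated factor: ((1+r)^k - 1)/r = 4.471599
Balance = $44,900.00 * 1.334476 - $9,559.86 * 4.471599
Balance = $17,170.10

$17,170.10


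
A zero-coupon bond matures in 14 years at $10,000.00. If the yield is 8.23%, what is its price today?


Formula: Price = FV / (1 + r)^n
Substituting: Price = $10,000.00 / (1 + 0.0823)^14
Discount factor: (1.0823)^14 = 3.025988
Price = $10,000.00 / 3.025988 = $3,304.71

$3,304.71


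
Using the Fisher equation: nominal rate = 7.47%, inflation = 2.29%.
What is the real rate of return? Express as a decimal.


Formula: (1 + r_real) = (1 + r_nom) / (1 + inflation)
Substituting: (1 + r_real) = 1.0747 / 1.0229
(1 + r_real) = 1.05064
r_real = 1.05064 - 1 = 0.05064

0.05064


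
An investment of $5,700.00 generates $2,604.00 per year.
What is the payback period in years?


Formula: Payback = investment / annual cash flow
Substituting: Payback = $5,700.00 / $2,604.00
Payback = 2.1889 years

2.1889 years


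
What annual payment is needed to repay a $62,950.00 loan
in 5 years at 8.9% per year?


Formula: PMT = PV * r / (1 - (1+r)^(-n))
Denominator: 1 - (1 + 0.089)^(-5) = 0.347079
Numerator: $62,950.00 * 0.089 = 5602.55
PMT = 5602.55 / 0.347079 = $16,142.00

$16,142.00


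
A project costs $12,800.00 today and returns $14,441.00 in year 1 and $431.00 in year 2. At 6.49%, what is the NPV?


Formula: NPV = C0 + C1/(1+r) + C2/(1+r)^2
Discount C1: $14,441.00 / (1 + 0.0649) = $13,560.90
Discount C2: $431.00 / (1 + 0.0649)^2 = $380.07
NPV = -$12,800.00 + $13,560.90 + $380.07 = $1,140.96

$1,140.96


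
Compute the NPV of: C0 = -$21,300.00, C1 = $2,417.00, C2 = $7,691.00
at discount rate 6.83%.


Formula: NPV = C0 + C1/(1+r) + C2/(1+r)^2
Discount C1: $2,417.00 / (1 + 0.0683) = $2,262.47
Discount C2: $7,691.00 / (1 + 0.0683)^2 = $6,739.01
NPV = -$21,300.00 + $2,262.47 + $6,739.01 = -$12,298.51

-$12,298.51


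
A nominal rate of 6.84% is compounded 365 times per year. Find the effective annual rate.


Formula: EAR = (1 + r/m)^m - 1
Period rate: r/m = 0.0684 / 365 = 0.000187
Compounding: (1 + 0.000187)^365 = 1.070787
EAR = 1.070787 - 1 = 0.070787

0.070787


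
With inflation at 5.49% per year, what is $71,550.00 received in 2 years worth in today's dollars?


Formula: Real value = nominal / (1 + inflation)^years
Price level: (1 + 0.0549)^2 = 1.112814
Real value = $71,550.00 / 1.112814 = $64,296.46

$64,296.46


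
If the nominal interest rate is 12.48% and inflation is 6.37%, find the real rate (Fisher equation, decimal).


Formula: (1 + r_real) = (1 + r_nom) / (1 + inflation)
Substituting: (1 + r_real) = 1.1248 / 1.0637
(1 + r_real) = 1.057441
r_real = 1.057441 - 1 = 0.057441

0.057441


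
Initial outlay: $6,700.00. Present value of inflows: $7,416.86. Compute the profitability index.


Formula: PI = PV(cash flows) / initial investment
Substituting: PI = $7,416.86 / $6,700.00
PI = 1.107

1.107


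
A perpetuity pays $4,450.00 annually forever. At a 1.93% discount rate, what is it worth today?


Formula: PV = C / r
Substituting: PV = $4,450.00 / 0.0193
PV = $230,569.95

$230,569.95


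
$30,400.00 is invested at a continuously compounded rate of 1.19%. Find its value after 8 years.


Formula: FV = P * e^(r*t)
Exponent: r*t = 0.0119 * 8 = 0.0952
e^(0.0952) = 1.099879
FV = $30,400.00 * 1.099879 = $33,436.32

$33,436.32


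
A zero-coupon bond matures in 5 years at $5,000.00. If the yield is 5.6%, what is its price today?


Formula: Price = FV / (1 + r)^n
Substituting: Price = $5,000.00 / (1 + 0.056)^5
Discount factor: (1.056)^5 = 1.313166
Price = $5,000.00 / 1.313166 = $3,807.59

$3,807.59


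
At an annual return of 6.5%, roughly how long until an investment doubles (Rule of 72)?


Formula: Years ≈ 72 / r
Substituting: Years ≈ 72 / 6.5
Years ≈ 11.1

11.1 years


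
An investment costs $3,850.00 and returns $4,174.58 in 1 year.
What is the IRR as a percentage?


Formula: IRR = C1/C0 - 1
Substituting: IRR = $4,174.58 / $3,850.00 - 1
Ratio: 1.084306 - 1 = 0.084306
IRR = 8.4306%

8.4306%


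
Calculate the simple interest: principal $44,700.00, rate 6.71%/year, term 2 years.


Formula: I = P * r * t
Substituting: I = $44,700.00 * 0.0671 * 2
Step: I = $44,700.00 * 0.1342
I = $5,998.74

$5,998.74


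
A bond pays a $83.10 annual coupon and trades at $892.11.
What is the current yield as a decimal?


Formula: Current yield = annual coupon / price
Substituting: CY = $83.10 / $892.11
CY = 0.09315

0.09315


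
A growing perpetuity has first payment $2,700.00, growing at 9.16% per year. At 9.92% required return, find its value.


Formula: PV = C / (r - g)
Spread: r - g = 0.0992 - 0.0916 = 0.0076
Substituting: PV = $2,700.00 / 0.0076
PV = $355,263.16

$355,263.16


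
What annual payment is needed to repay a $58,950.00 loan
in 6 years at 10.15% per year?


Formula: PMT = PV * r / (1 - (1+r)^(-n))
Denominator: 1 - (1 + 0.1015)^(-6) = 0.440123
Numerator: $58,950.00 * 0.1015 = 5983.425
PMT = 5983.425 / 0.440123 = $13,594.91

$13,594.91


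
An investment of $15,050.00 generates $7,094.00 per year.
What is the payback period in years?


Formula: Payback = investment / annual cash flow
Substituting: Payback = $15,050.00 / $7,094.00
Payback = 2.1215 years

2.1215 years


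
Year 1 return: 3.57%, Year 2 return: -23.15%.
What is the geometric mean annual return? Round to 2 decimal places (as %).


Formula: Geometric mean = ((1+r1)*(1+r2))^(1/2) - 1
Product: (1 + 0.0357) * (1 + -0.2315) = 1.0357 * 0.7685 = 0.795935
Square root: 0.795935^0.5 = 0.892152
Geometric mean = 0.892152 - 1 = -0.107848
As percentage: -10.78%

-10.78%


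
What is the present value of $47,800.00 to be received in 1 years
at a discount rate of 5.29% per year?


Formula: PV = FV / (1 + r)^n
Substituting: PV = $47,800.00 / (1 + 0.0529)^1
Discount factor: (1.0529)^1 = 1.0529
PV = $47,800.00 / 1.0529 = $45,398.42

$45,398.42


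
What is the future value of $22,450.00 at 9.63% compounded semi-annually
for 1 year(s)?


Formula: FV = P * (1 + r/m)^(m*t)
Period rate: r/m = 0.0963 / 2 = 0.04815
Total periods: m*t = 2 * 1 = 2
Growth factor: (1 + 0.04815)^2 = 1.098618
FV = $22,450.00 * 1.098618 = $24,663.98

$24,663.98


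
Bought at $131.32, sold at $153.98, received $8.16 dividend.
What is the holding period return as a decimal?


Formula: HPR = (P1 - P0 + D) / P0
Gain: $153.98 - $131.32 + $8.16 = $30.82
HPR = $30.82 / $131.32 = 0.2347

0.2347


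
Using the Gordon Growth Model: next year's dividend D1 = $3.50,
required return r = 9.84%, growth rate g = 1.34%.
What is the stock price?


Formula: P = D1 / (r - g)
Spread: r - g = 0.0984 - 0.0134 = 0.085
Substituting: P = $3.50 / 0.085
P = $41.18

$41.18


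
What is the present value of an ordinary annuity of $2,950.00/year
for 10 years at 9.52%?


Formula: PV = PMT * (1 - (1+r)^(-n)) / r
Discount factor: (1 + 0.0952)^(-10) = 0.402778
Bracket: 1 - 0.402778 = 0.597222
PV = $2,950.00 * 0.597222 / 0.0952 = $18,506.36

$18,506.36


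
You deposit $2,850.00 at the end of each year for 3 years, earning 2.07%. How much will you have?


Formula: FV = PMT * ((1+r)^n - 1) / r
Growth factor: (1 + 0.0207)^3 = 1.063394
Numerator: 1.063394 - 1 = 0.063394
FV = $2,850.00 * 0.063394 / 0.0207 = $8,728.21

$8,728.21


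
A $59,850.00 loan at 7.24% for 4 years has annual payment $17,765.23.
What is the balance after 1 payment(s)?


Formula: Balance = PV*(1+r)^k - PMT*((1+r)^k - 1)/r
Growth: (1 + 0.0724)^1 = 1.0724
Accumulated factor: ((1+r)^k - 1)/r = 1.0
Balance = $59,850.00 * 1.0724 - $17,765.23 * 1.0
Balance = $46,417.91

$46,417.91


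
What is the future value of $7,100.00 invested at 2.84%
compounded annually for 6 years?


Formula: FV = P * (1 + r)^n
Substituting: FV = $7,100.00 * (1 + 0.0284)^6
Growth factor: (1.0284)^6 = 1.182966
FV = $7,100.00 * 1.182966 = $8,399.06

$8,399.06


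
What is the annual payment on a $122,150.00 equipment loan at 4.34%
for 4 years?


Formula: PMT = PV * r / (1 - (1+r)^(-n))
Denominator: 1 - (1 + 0.0434)^(-4) = 0.156283
Numerator: $122,150.00 * 0.0434 = 5301.31
PMT = 5301.31 / 0.156283 = $33,921.17

$33,921.17


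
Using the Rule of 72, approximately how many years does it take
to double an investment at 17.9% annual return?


Formula: Years ≈ 72 / r
Substituting: Years ≈ 72 / 17.9
Years ≈ 4.0

4.0 years


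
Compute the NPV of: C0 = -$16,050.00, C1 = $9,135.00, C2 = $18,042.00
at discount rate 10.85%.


Formula: NPV = C0 + C1/(1+r) + C2/(1+r)^2
Discount C1: $9,135.00 / (1 + 0.1085) = $8,240.87
Discount C2: $18,042.00 / (1 + 0.1085)^2 = $14,682.95
NPV = -$16,050.00 + $8,240.87 + $14,682.95 = $6,873.81

$6,873.81


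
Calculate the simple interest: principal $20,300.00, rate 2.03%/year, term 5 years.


Formula: I = P * r * t
Substituting: I = $20,300.00 * 0.0203 * 5
Step: I = $20,300.00 * 0.1015
I = $2,060.45

$2,060.45


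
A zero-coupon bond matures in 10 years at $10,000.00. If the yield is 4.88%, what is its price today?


Formula: Price = FV / (1 + r)^n
Substituting: Price = $10,000.00 / (1 + 0.0488)^10
Discount factor: (1.0488)^10 = 1.610374
Price = $10,000.00 / 1.610374 = $6,209.74

$6,209.74


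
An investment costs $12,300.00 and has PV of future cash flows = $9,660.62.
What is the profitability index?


Formula: PI = PV(cash flows) / initial investment
Substituting: PI = $9,660.62 / $12,300.00
PI = 0.7854

0.7854


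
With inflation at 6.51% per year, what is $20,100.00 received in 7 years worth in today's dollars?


Formula: Real value = nominal / (1 + inflation)^years
Price level: (1 + 0.0651)^7 = 1.555008
Real value = $20,100.00 / 1.555008 = $12,925.98

$12,925.98


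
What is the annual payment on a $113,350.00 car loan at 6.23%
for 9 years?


Formula: PMT = PV * r / (1 - (1+r)^(-n))
Denominator: 1 - (1 + 0.0623)^(-9) = 0.419536
Numerator: $113,350.00 * 0.0623 = 7061.705
PMT = 7061.705 / 0.419536 = $16,832.18

$16,832.18


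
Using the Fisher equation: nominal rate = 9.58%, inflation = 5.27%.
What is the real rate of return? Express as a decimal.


Formula: (1 + r_real) = (1 + r_nom) / (1 + inflation)
Substituting: (1 + r_real) = 1.0958 / 1.0527
(1 + r_real) = 1.040942
r_real = 1.040942 - 1 = 0.040942

0.040942


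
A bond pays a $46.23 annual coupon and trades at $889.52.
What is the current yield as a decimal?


Formula: Current yield = annual coupon / price
Substituting: CY = $46.23 / $889.52
CY = 0.051972

0.051972


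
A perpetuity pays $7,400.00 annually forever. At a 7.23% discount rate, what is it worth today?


Formula: PV = C / r
Substituting: PV = $7,400.00 / 0.0723
PV = $102,351.31

$102,351.31


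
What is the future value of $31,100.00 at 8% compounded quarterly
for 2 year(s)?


Formula: FV = P * (1 + r/m)^(m*t)
Period rate: r/m = 0.08 / 4 = 0.02
Total periods: m*t = 4 * 2 = 8
Growth factor: (1 + 0.02)^8 = 1.171659
FV = $31,100.00 * 1.171659 = $36,438.61

$36,438.61


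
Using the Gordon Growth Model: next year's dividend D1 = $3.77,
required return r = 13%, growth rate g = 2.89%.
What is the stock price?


Formula: P = D1 / (r - g)
Spread: r - g = 0.13 - 0.0289 = 0.1011
Substituting: P = $3.77 / 0.1011
P = $37.29

$37.29


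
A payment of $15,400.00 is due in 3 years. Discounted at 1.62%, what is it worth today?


Formula: PV = FV / (1 + r)^n
Substituting: PV = $15,400.00 / (1 + 0.0162)^3
Discount factor: (1.0162)^3 = 1.049392
PV = $15,400.00 / 1.049392 = $14,675.17

$14,675.17


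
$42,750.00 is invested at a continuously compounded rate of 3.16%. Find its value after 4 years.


Formula: FV = P * e^(r*t)
Exponent: r*t = 0.0316 * 4 = 0.1264
e^(0.1264) = 1.134736
FV = $42,750.00 * 1.134736 = $48,509.96

$48,509.96


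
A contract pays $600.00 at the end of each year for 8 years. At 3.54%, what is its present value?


Formula: PV = PMT * (1 - (1+r)^(-n)) / r
Discount factor: (1 + 0.0354)^(-8) = 0.757068
Bracket: 1 - 0.757068 = 0.242932
PV = $600.00 * 0.242932 / 0.0354 = $4,117.50

$4,117.50


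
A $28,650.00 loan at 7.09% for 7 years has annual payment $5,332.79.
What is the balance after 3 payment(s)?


Formula: Balance = PV*(1+r)^k - PMT*((1+r)^k - 1)/r
Growth: (1 + 0.0709)^3 = 1.228137
Accumulated factor: ((1+r)^k - 1)/r = 3.217727
Balance = $28,650.00 * 1.228137 - $5,332.79 * 3.217727
Balance = $18,026.66

$18,026.66


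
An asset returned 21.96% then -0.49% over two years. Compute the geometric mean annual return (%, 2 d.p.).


Formula: Geometric mean = ((1+r1)*(1+r2))^(1/2) - 1
Product: (1 + 0.2196) * (1 + -0.0049) = 1.2196 * 0.9951 = 1.213624
Square root: 1.213624^0.5 = 1.101646
Geometric mean = 1.101646 - 1 = 0.101646
As percentage: 10.16%

10.16%


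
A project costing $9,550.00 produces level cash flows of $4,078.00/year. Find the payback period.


Formula: Payback = investment / annual cash flow
Substituting: Payback = $9,550.00 / $4,078.00
Payback = 2.3418 years

2.3418 years


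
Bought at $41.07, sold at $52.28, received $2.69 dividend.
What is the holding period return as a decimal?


Formula: HPR = (P1 - P0 + D) / P0
Gain: $52.28 - $41.07 + $2.69 = $13.90
HPR = $13.90 / $41.07 = 0.3384

0.3384


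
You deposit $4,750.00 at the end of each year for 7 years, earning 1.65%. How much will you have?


Formula: FV = PMT * ((1+r)^n - 1) / r
Growth factor: (1 + 0.0165)^7 = 1.121377
Numerator: 1.121377 - 1 = 0.121377
FV = $4,750.00 * 0.121377 / 0.0165 = $34,941.89

$34,941.89


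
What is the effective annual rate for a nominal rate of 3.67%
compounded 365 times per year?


Formula: EAR = (1 + r/m)^m - 1
Period rate: r/m = 0.0367 / 365 = 0.000101
Compounding: (1 + 0.000101)^365 = 1.03738
EAR = 1.03738 - 1 = 0.03738

0.03738


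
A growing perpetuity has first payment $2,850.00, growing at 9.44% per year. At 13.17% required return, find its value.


Formula: PV = C / (r - g)
Spread: r - g = 0.1317 - 0.0944 = 0.0373
Substituting: PV = $2,850.00 / 0.0373
PV = $76,407.51

$76,407.51


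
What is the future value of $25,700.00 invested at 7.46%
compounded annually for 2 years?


Formula: FV = P * (1 + r)^n
Substituting: FV = $25,700.00 * (1 + 0.0746)^2
Growth factor: (1.0746)^2 = 1.154765
FV = $25,700.00 * 1.154765 = $29,677.46

$29,677.46


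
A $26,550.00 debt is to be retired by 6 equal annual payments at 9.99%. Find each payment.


Formula: PMT = PV * r / (1 - (1+r)^(-n))
Denominator: 1 - (1 + 0.0999)^(-6) = 0.435218
Numerator: $26,550.00 * 0.0999 = 2652.345
PMT = 2652.345 / 0.435218 = $6,094.29

$6,094.29


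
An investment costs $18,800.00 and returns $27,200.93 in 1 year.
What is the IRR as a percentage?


Formula: IRR = C1/C0 - 1
Substituting: IRR = $27,200.93 / $18,800.00 - 1
Ratio: 1.446858 - 1 = 0.446858
IRR = 44.6858%

44.6858%


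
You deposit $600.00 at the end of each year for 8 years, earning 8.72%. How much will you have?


Formula: FV = PMT * ((1+r)^n - 1) / r
Growth factor: (1 + 0.0872)^8 = 1.951981
Numerator: 1.951981 - 1 = 0.951981
FV = $600.00 * 0.951981 / 0.0872 = $6,550.33

$6,550.33


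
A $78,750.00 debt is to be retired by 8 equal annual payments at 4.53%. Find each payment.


Formula: PMT = PV * r / (1 - (1+r)^(-n))
Denominator: 1 - (1 + 0.0453)^(-8) = 0.298428
Numerator: $78,750.00 * 0.0453 = 3567.375
PMT = 3567.375 / 0.298428 = $11,953.90

$11,953.90


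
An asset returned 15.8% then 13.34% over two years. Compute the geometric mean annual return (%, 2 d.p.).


Formula: Geometric mean = ((1+r1)*(1+r2))^(1/2) - 1
Product: (1 + 0.158) * (1 + 0.1334) = 1.158 * 1.1334 = 1.312477
Square root: 1.312477^0.5 = 1.145634
Geometric mean = 1.145634 - 1 = 0.145634
As percentage: 14.56%

14.56%


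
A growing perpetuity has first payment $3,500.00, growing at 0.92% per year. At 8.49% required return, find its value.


Formula: PV = C / (r - g)
Spread: r - g = 0.0849 - 0.0092 = 0.0757
Substituting: PV = $3,500.00 / 0.0757
PV = $46,235.14

$46,235.14


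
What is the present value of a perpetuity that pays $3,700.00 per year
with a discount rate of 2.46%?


Formula: PV = C / r
Substituting: PV = $3,700.00 / 0.0246
PV = $150,406.50

$150,406.50


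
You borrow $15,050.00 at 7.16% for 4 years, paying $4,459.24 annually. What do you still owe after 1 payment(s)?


Formula: Balance = PV*(1+r)^k - PMT*((1+r)^k - 1)/r
Growth: (1 + 0.0716)^1 = 1.0716
Accumulated factor: ((1+r)^k - 1)/r = 1.0
Balance = $15,050.00 * 1.0716 - $4,459.24 * 1.0
Balance = $11,668.34

$11,668.34


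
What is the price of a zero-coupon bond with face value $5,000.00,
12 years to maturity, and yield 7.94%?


Formula: Price = FV / (1 + r)^n
Substituting: Price = $5,000.00 / (1 + 0.0794)^12
Discount factor: (1.0794)^12 = 2.501434
Price = $5,000.00 / 2.501434 = $1,998.85

$1,998.85


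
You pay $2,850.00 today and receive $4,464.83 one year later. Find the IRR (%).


Formula: IRR = C1/C0 - 1
Substituting: IRR = $4,464.83 / $2,850.00 - 1
Ratio: 1.566607 - 1 = 0.566607
IRR = 56.6607%

56.6607%


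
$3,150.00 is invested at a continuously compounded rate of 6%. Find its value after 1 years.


Formula: FV = P * e^(r*t)
Exponent: r*t = 0.06 * 1 = 0.06
e^(0.06) = 1.061837
FV = $3,150.00 * 1.061837 = $3,344.79

$3,344.79


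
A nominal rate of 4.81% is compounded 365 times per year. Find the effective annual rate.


Formula: EAR = (1 + r/m)^m - 1
Period rate: r/m = 0.0481 / 365 = 0.000132
Compounding: (1 + 0.000132)^365 = 1.049272
EAR = 1.049272 - 1 = 0.049272

0.049272


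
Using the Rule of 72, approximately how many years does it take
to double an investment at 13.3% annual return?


Formula: Years ≈ 72 / r
Substituting: Years ≈ 72 / 13.3
Years ≈ 5.4

5.4 years


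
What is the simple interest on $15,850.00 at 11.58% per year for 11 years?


Formula: I = P * r * t
Substituting: I = $15,850.00 * 0.1158 * 11
Step: I = $15,850.00 * 1.2738
I = $20,189.73

$20,189.73


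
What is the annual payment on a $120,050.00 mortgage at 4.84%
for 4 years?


Formula: PMT = PV * r / (1 - (1+r)^(-n))
Denominator: 1 - (1 + 0.0484)^(-4) = 0.172264
Numerator: $120,050.00 * 0.0484 = 5810.42
PMT = 5810.42 / 0.172264 = $33,729.78

$33,729.78


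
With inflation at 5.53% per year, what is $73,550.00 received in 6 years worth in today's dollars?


Formula: Real value = nominal / (1 + inflation)^years
Price level: (1 + 0.0553)^6 = 1.381197
Real value = $73,550.00 / 1.381197 = $53,250.91

$53,250.91


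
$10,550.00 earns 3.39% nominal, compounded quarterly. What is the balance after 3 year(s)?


Formula: FV = P * (1 + r/m)^(m*t)
Period rate: r/m = 0.0339 / 4 = 0.008475
Total periods: m*t = 4 * 3 = 12
Growth factor: (1 + 0.008475)^12 = 1.106577
FV = $10,550.00 * 1.106577 = $11,674.39

$11,674.39


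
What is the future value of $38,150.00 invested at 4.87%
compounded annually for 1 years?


Formula: FV = P * (1 + r)^n
Substituting: FV = $38,150.00 * (1 + 0.0487)^1
Growth factor: (1.0487)^1 = 1.0487
FV = $38,150.00 * 1.0487 = $40,007.91

$40,007.91


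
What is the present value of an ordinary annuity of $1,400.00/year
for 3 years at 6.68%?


Formula: PV = PMT * (1 - (1+r)^(-n)) / r
Discount factor: (1 + 0.0668)^(-3) = 0.823666
Bracket: 1 - 0.823666 = 0.176334
PV = $1,400.00 * 0.176334 / 0.0668 = $3,695.63

$3,695.63


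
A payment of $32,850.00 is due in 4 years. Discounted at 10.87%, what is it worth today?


Formula: PV = FV / (1 + r)^n
Substituting: PV = $32,850.00 / (1 + 0.1087)^4
Discount factor: (1.1087)^4 = 1.510971
PV = $32,850.00 / 1.510971 = $21,740.98

$21,740.98


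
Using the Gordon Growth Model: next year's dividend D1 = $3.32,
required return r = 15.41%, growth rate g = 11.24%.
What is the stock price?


Formula: P = D1 / (r - g)
Spread: r - g = 0.1541 - 0.1124 = 0.0417
Substituting: P = $3.32 / 0.0417
P = $79.62

$79.62


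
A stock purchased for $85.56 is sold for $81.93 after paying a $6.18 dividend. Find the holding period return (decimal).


Formula: HPR = (P1 - P0 + D) / P0
Gain: $81.93 - $85.56 + $6.18 = $2.55
HPR = $2.55 / $85.56 = 0.0298

0.0298


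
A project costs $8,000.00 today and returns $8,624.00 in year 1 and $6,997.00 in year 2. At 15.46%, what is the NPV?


Formula: NPV = C0 + C1/(1+r) + C2/(1+r)^2
Discount C1: $8,624.00 / (1 + 0.1546) = $7,469.25
Discount C2: $6,997.00 / (1 + 0.1546)^2 = $5,248.66
NPV = -$8,000.00 + $7,469.25 + $5,248.66 = $4,717.92

$4,717.92


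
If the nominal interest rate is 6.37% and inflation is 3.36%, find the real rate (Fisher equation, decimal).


Formula: (1 + r_real) = (1 + r_nom) / (1 + inflation)
Substituting: (1 + r_real) = 1.0637 / 1.0336
(1 + r_real) = 1.029122
r_real = 1.029122 - 1 = 0.029122

0.029122


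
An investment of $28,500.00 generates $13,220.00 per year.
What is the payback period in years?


Formula: Payback = investment / annual cash flow
Substituting: Payback = $28,500.00 / $13,220.00
Payback = 2.1558 years

2.1558 years


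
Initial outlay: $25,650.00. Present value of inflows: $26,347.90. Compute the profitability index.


Formula: PI = PV(cash flows) / initial investment
Substituting: PI = $26,347.90 / $25,650.00
PI = 1.0272

1.0272


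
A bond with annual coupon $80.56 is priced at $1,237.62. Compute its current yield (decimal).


Formula: Current yield = annual coupon / price
Substituting: CY = $80.56 / $1,237.62
CY = 0.065093

0.065093


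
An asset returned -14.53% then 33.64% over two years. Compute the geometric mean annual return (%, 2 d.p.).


Formula: Geometric mean = ((1+r1)*(1+r2))^(1/2) - 1
Product: (1 + -0.1453) * (1 + 0.3364) = 0.8547 * 1.3364 = 1.142221
Square root: 1.142221^0.5 = 1.068747
Geometric mean = 1.068747 - 1 = 0.068747
As percentage: 6.87%

6.87%


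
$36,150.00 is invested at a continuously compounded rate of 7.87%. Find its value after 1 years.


Formula: FV = P * e^(r*t)
Exponent: r*t = 0.0787 * 1 = 0.0787
e^(0.0787) = 1.08188
FV = $36,150.00 * 1.08188 = $39,109.95

$39,109.95


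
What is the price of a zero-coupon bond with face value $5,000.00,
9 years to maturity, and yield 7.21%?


Formula: Price = FV / (1 + r)^n
Substituting: Price = $5,000.00 / (1 + 0.0721)^9
Discount factor: (1.0721)^9 = 1.871189
Price = $5,000.00 / 1.871189 = $2,672.10

$2,672.10


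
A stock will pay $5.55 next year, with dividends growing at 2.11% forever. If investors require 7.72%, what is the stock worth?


Formula: P = D1 / (r - g)
Spread: r - g = 0.0772 - 0.0211 = 0.0561
Substituting: P = $5.55 / 0.0561
P = $98.93

$98.93


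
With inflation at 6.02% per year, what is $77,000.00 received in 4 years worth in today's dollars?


Formula: Real value = nominal / (1 + inflation)^years
Price level: (1 + 0.0602)^4 = 1.26343
Real value = $77,000.00 / 1.26343 = $60,945.20

$60,945.20


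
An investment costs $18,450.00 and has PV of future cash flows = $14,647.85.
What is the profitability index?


Formula: PI = PV(cash flows) / initial investment
Substituting: PI = $14,647.85 / $18,450.00
PI = 0.7939

0.7939


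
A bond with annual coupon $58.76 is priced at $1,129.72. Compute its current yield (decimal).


Formula: Current yield = annual coupon / price
Substituting: CY = $58.76 / $1,129.72
CY = 0.052013

0.052013


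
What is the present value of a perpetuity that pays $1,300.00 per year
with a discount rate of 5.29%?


Formula: PV = C / r
Substituting: PV = $1,300.00 / 0.0529
PV = $24,574.67

$24,574.67


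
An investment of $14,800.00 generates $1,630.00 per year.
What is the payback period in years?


Formula: Payback = investment / annual cash flow
Substituting: Payback = $14,800.00 / $1,630.00
Payback = 9.0798 years

9.0798 years


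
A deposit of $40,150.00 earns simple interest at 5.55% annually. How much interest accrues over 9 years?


Formula: I = P * r * t
Substituting: I = $40,150.00 * 0.0555 * 9
Step: I = $40,150.00 * 0.4995
I = $20,054.93

$20,054.93


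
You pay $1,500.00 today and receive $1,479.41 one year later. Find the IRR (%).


Formula: IRR = C1/C0 - 1
Substituting: IRR = $1,479.41 / $1,500.00 - 1
Ratio: 0.986273 - 1 = -0.013727
IRR = -1.3727%

-1.3727%


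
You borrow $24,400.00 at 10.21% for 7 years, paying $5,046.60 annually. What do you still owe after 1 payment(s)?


Formula: Balance = PV*(1+r)^k - PMT*((1+r)^k - 1)/r
Growth: (1 + 0.1021)^1 = 1.1021
Accumulated factor: ((1+r)^k - 1)/r = 1.0
Balance = $24,400.00 * 1.1021 - $5,046.60 * 1.0
Balance = $21,844.64

$21,844.64


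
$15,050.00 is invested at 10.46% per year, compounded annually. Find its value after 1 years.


Formula: FV = P * (1 + r)^n
Substituting: FV = $15,050.00 * (1 + 0.1046)^1
Growth factor: (1.1046)^1 = 1.1046
FV = $15,050.00 * 1.1046 = $16,624.23

$16,624.23


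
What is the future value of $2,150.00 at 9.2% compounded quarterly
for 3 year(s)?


Formula: FV = P * (1 + r/m)^(m*t)
Period rate: r/m = 0.092 / 4 = 0.023
Total periods: m*t = 4 * 3 = 12
Growth factor: (1 + 0.023)^12 = 1.313734
FV = $2,150.00 * 1.313734 = $2,824.53

$2,824.53


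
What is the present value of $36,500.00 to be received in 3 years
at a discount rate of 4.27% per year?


Formula: PV = FV / (1 + r)^n
Substituting: PV = $36,500.00 / (1 + 0.0427)^3
Discount factor: (1.0427)^3 = 1.133648
PV = $36,500.00 / 1.133648 = $32,196.95

$32,196.95


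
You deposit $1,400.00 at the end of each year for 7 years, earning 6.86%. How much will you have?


Formula: FV = PMT * ((1+r)^n - 1) / r
Growth factor: (1 + 0.0686)^7 = 1.591132
Numerator: 1.591132 - 1 = 0.591132
FV = $1,400.00 * 0.591132 / 0.0686 = $12,063.92

$12,063.92


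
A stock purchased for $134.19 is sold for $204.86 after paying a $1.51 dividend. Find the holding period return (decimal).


Formula: HPR = (P1 - P0 + D) / P0
Gain: $204.86 - $134.19 + $1.51 = $72.18
HPR = $72.18 / $134.19 = 0.5379

0.5379


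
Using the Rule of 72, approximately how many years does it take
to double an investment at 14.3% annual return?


Formula: Years ≈ 72 / r
Substituting: Years ≈ 72 / 14.3
Years ≈ 5.0

5.0 years


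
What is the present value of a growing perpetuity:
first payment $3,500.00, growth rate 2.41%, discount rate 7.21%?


Formula: PV = C / (r - g)
Spread: r - g = 0.0721 - 0.0241 = 0.048
Substituting: PV = $3,500.00 / 0.048
PV = $72,916.67

$72,916.67


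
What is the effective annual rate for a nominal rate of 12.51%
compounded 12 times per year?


Formula: EAR = (1 + r/m)^m - 1
Period rate: r/m = 0.1251 / 12 = 0.010425
Compounding: (1 + 0.010425)^12 = 1.132528
EAR = 1.132528 - 1 = 0.132528

0.132528


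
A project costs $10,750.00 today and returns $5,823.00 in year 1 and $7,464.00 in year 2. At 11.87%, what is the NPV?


Formula: NPV = C0 + C1/(1+r) + C2/(1+r)^2
Discount C1: $5,823.00 / (1 + 0.1187) = $5,205.15
Discount C2: $7,464.00 / (1 + 0.1187)^2 = $5,964.09
NPV = -$10,750.00 + $5,205.15 + $5,964.09 = $419.24

$419.24


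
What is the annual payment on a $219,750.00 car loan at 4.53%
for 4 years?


Formula: PMT = PV * r / (1 - (1+r)^(-n))
Denominator: 1 - (1 + 0.0453)^(-4) = 0.162401
Numerator: $219,750.00 * 0.0453 = 9954.675
PMT = 9954.675 / 0.162401 = $61,296.92

$61,296.92


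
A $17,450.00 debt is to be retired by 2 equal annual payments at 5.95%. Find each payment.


Formula: PMT = PV * r / (1 - (1+r)^(-n))
Denominator: 1 - (1 + 0.0595)^(-2) = 0.109163
Numerator: $17,450.00 * 0.0595 = 1038.275
PMT = 1038.275 / 0.109163 = $9,511.21

$9,511.21


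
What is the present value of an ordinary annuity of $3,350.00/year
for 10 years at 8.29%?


Formula: PV = PMT * (1 - (1+r)^(-n)) / r
Discount factor: (1 + 0.0829)^(-10) = 0.450938
Bracket: 1 - 0.450938 = 0.549062
PV = $3,350.00 * 0.549062 / 0.0829 = $22,187.68

$22,187.68


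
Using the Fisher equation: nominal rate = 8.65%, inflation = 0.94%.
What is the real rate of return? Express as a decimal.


Formula: (1 + r_real) = (1 + r_nom) / (1 + inflation)
Substituting: (1 + r_real) = 1.0865 / 1.0094
(1 + r_real) = 1.076382
r_real = 1.076382 - 1 = 0.076382

0.076382


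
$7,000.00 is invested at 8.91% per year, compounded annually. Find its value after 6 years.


Formula: FV = P * (1 + r)^n
Substituting: FV = $7,000.00 * (1 + 0.0891)^6
Growth factor: (1.0891)^6 = 1.668809
FV = $7,000.00 * 1.668809 = $11,681.66

$11,681.66


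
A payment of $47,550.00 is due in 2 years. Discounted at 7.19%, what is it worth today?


Formula: PV = FV / (1 + r)^n
Substituting: PV = $47,550.00 / (1 + 0.0719)^2
Discount factor: (1.0719)^2 = 1.14897
PV = $47,550.00 / 1.14897 = $41,384.91

$41,384.91


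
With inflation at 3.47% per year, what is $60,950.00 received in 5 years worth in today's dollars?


Formula: Real value = nominal / (1 + inflation)^years
Price level: (1 + 0.0347)^5 = 1.185966
Real value = $60,950.00 / 1.185966 = $51,392.70

$51,392.70


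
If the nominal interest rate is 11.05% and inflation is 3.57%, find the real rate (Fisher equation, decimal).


Formula: (1 + r_real) = (1 + r_nom) / (1 + inflation)
Substituting: (1 + r_real) = 1.1105 / 1.0357
(1 + r_real) = 1.072222
r_real = 1.072222 - 1 = 0.072222

0.072222


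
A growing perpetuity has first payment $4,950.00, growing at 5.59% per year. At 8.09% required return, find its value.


Formula: PV = C / (r - g)
Spread: r - g = 0.0809 - 0.0559 = 0.025
Substituting: PV = $4,950.00 / 0.025
PV = $198,000.00

$198,000.00


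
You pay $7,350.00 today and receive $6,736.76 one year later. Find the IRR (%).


Formula: IRR = C1/C0 - 1
Substituting: IRR = $6,736.76 / $7,350.00 - 1
Ratio: 0.916566 - 1 = -0.083434
IRR = -8.3434%

-8.3434%


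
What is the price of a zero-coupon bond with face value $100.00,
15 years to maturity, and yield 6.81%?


Formula: Price = FV / (1 + r)^n
Substituting: Price = $100.00 / (1 + 0.0681)^15
Discount factor: (1.0681)^15 = 2.68645
Price = $100.00 / 2.68645 = $37.22

$37.22


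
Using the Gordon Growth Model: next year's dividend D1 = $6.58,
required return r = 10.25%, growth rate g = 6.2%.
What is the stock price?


Formula: P = D1 / (r - g)
Spread: r - g = 0.1025 - 0.062 = 0.0405
Substituting: P = $6.58 / 0.0405
P = $162.47

$162.47


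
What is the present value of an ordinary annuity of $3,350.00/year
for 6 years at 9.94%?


Formula: PV = PMT * (1 - (1+r)^(-n)) / r
Discount factor: (1 + 0.0994)^(-6) = 0.566325
Bracket: 1 - 0.566325 = 0.433675
PV = $3,350.00 * 0.433675 / 0.0994 = $14,615.81

$14,615.81


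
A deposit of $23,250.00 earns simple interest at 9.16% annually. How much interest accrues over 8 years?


Formula: I = P * r * t
Substituting: I = $23,250.00 * 0.0916 * 8
Step: I = $23,250.00 * 0.7328
I = $17,037.60

$17,037.60


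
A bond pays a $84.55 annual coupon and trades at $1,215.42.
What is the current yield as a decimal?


Formula: Current yield = annual coupon / price
Substituting: CY = $84.55 / $1,215.42
CY = 0.069564

0.069564


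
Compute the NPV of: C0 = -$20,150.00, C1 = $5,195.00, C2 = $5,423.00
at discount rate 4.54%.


Formula: NPV = C0 + C1/(1+r) + C2/(1+r)^2
Discount C1: $5,195.00 / (1 + 0.0454) = $4,969.39
Discount C2: $5,423.00 / (1 + 0.0454)^2 = $4,962.20
NPV = -$20,150.00 + $4,969.39 + $4,962.20 = -$10,218.41

-$10,218.41


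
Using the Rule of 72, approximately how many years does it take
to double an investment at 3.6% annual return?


Formula: Years ≈ 72 / r
Substituting: Years ≈ 72 / 3.6
Years ≈ 20.0

20.0 years


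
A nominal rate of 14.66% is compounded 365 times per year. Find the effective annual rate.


Formula: EAR = (1 + r/m)^m - 1
Period rate: r/m = 0.1466 / 365 = 0.000402
Compounding: (1 + 0.000402)^365 = 1.157857
EAR = 1.157857 - 1 = 0.157857

0.157857


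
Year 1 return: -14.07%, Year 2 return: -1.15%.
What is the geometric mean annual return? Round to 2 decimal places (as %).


Formula: Geometric mean = ((1+r1)*(1+r2))^(1/2) - 1
Product: (1 + -0.1407) * (1 + -0.0115) = 0.8593 * 0.9885 = 0.849418
Square root: 0.849418^0.5 = 0.921639
Geometric mean = 0.921639 - 1 = -0.078361
As percentage: -7.84%

-7.84%


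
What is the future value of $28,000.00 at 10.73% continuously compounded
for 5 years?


Formula: FV = P * e^(r*t)
Exponent: r*t = 0.1073 * 5 = 0.5365
e^(0.5365) = 1.710011
FV = $28,000.00 * 1.710011 = $47,880.32

$47,880.32


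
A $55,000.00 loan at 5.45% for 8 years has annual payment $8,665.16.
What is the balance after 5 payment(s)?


Formula: Balance = PV*(1+r)^k - PMT*((1+r)^k - 1)/r
Growth: (1 + 0.0545)^5 = 1.303866
Accumulated factor: ((1+r)^k - 1)/r = 5.575521
Balance = $55,000.00 * 1.303866 - $8,665.16 * 5.575521
Balance = $23,399.84

$23,399.84


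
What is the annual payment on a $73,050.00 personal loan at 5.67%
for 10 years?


Formula: PMT = PV * r / (1 - (1+r)^(-n))
Denominator: 1 - (1 + 0.0567)^(-10) = 0.42392
Numerator: $73,050.00 * 0.0567 = 4141.935
PMT = 4141.935 / 0.42392 = $9,770.56

$9,770.56


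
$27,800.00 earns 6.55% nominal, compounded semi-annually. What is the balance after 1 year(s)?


Formula: FV = P * (1 + r/m)^(m*t)
Period rate: r/m = 0.0655 / 2 = 0.03275
Total periods: m*t = 2 * 1 = 2
Growth factor: (1 + 0.03275)^2 = 1.066573
FV = $27,800.00 * 1.066573 = $29,650.72

$29,650.72


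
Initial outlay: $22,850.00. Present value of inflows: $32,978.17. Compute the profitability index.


Formula: PI = PV(cash flows) / initial investment
Substituting: PI = $32,978.17 / $22,850.00
PI = 1.4432

1.4432


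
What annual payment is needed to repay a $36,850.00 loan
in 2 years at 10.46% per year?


Formula: PMT = PV * r / (1 - (1+r)^(-n))
Denominator: 1 - (1 + 0.1046)^(-2) = 0.180423
Numerator: $36,850.00 * 0.1046 = 3854.51
PMT = 3854.51 / 0.180423 = $21,363.78

$21,363.78


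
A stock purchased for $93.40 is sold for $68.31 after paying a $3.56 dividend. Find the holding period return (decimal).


Formula: HPR = (P1 - P0 + D) / P0
Gain: $68.31 - $93.40 + $3.56 = -$21.53
HPR = -$21.53 / $93.40 = -0.2305

-0.2305


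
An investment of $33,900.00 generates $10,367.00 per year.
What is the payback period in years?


Formula: Payback = investment / annual cash flow
Substituting: Payback = $33,900.00 / $10,367.00
Payback = 3.27 years

3.27 years


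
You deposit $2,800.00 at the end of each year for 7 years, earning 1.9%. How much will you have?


Formula: FV = PMT * ((1+r)^n - 1) / r
Growth factor: (1 + 0.019)^7 = 1.140826
Numerator: 1.140826 - 1 = 0.140826
FV = $2,800.00 * 0.140826 / 0.019 = $20,753.26

$20,753.26


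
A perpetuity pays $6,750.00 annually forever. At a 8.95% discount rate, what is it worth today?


Formula: PV = C / r
Substituting: PV = $6,750.00 / 0.0895
PV = $75,418.99

$75,418.99


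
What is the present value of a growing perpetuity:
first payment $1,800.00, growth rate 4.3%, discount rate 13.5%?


Formula: PV = C / (r - g)
Spread: r - g = 0.135 - 0.043 = 0.092
Substituting: PV = $1,800.00 / 0.092
PV = $19,565.22

$19,565.22


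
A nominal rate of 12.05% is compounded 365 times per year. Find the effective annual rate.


Formula: EAR = (1 + r/m)^m - 1
Period rate: r/m = 0.1205 / 365 = 0.00033
Compounding: (1 + 0.00033)^365 = 1.128038
EAR = 1.128038 - 1 = 0.128038

0.128038


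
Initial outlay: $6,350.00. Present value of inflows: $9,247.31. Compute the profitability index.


Formula: PI = PV(cash flows) / initial investment
Substituting: PI = $9,247.31 / $6,350.00
PI = 1.4563

1.4563


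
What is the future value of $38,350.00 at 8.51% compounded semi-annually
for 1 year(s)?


Formula: FV = P * (1 + r/m)^(m*t)
Period rate: r/m = 0.0851 / 2 = 0.04255
Total periods: m*t = 2 * 1 = 2
Growth factor: (1 + 0.04255)^2 = 1.086911
FV = $38,350.00 * 1.086911 = $41,683.02

$41,683.02


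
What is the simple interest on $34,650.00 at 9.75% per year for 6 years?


Formula: I = P * r * t
Substituting: I = $34,650.00 * 0.0975 * 6
Step: I = $34,650.00 * 0.585
I = $20,270.25

$20,270.25
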